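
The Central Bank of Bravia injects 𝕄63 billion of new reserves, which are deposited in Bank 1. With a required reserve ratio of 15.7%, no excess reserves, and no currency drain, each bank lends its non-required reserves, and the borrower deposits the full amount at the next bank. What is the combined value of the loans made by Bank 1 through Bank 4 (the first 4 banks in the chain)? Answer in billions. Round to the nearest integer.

Bank i lends (1 − rr)^i of the original deposit: Bank 1 lends 63·0.8430 = 53.1090, Bank 2 lends 63·0.8430² ≈ 44.7709, and so on.
Summing a geometric series: total = 63·[0.8430·(1 − 0.8430^4) / (1 − 0.8430)] ≈ 167.4381 billion.

𝕄167 billion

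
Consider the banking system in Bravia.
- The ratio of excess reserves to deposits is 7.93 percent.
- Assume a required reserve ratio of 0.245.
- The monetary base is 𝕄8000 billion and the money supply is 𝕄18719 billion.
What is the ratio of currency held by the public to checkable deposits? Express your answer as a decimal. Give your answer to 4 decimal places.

Using m = M/MB = 18719/8000 = 2.339875. From m = (1 + c)/(c + rr + e), rearranging gives 1 + c = m·(c + rr + e), so c·(1 − m) = m·(rr + e) − 1.
Hence c = [m·(rr + e) − 1]/(1 − m) = [2.339875 × (0.245 + 0.0793) − 1] / (1 − 2.339875) ≈ 0.180001.

0.1800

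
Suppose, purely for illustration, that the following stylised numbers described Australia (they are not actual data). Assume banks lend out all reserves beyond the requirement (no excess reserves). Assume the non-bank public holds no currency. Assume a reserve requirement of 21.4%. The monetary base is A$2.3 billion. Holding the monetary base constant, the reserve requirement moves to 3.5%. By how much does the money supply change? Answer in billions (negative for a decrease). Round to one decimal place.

Initially m₁ = 1 / (0.214) ≈ 4.6729, so M₁ = 4.6729 × 2.3 ≈ 10.7477 billion.
After the change m₂ = 1 / (0.035) ≈ 28.5714, so M₂ = 28.5714 × 2.3 ≈ 65.7142 billion.
ΔM = M₂ − M₁ = 65.7142 − 10.7477 = 54.9665 billion.

A$55.0 billion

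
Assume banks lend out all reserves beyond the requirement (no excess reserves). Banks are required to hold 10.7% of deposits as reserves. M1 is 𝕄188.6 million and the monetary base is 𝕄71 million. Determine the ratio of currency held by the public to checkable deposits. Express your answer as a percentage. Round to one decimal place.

Using m = M/MB = 188.6/71 ≈ 2.656338. From m = (1 + c)/(c + rr + e), rearranging gives 1 + c = m·(c + rr + e), so c·(1 − m) = m·(rr + e) − 1.
Hence c = [m·(rr + e) − 1]/(1 − m) = [2.656338 × (0.107 + 0) − 1] / (1 − 2.656338) ≈ 0.432141.

43.2%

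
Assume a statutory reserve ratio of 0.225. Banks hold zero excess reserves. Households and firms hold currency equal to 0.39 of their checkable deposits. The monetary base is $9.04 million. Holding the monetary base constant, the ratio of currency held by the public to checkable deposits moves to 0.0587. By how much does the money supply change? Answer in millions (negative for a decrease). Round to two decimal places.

Initially m₁ = (1 + 0.39) / (0.225 + 0.39) ≈ 2.2602, so M₁ = 2.2602 × 9.04 ≈ 20.4322 million.
After the change m₂ = (1 + 0.0587) / (0.225 + 0.0587) ≈ 3.7318, so M₂ = 3.7318 × 9.04 ≈ 33.7355 million.
ΔM = M₂ − M₁ = 33.7355 − 20.4322 = 13.3033 million.

$13.30 million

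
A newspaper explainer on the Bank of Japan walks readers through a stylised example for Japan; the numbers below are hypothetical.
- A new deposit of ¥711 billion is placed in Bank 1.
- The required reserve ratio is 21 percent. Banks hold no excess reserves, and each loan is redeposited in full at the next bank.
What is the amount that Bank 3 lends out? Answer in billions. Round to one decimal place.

¥350.6 billion

Each bank lends a fraction (1 − rr) = 0.7900 of the deposit it receives, so Bank 3 receives 711·0.7900^2 and lends 711·0.7900^3 ≈ 350.5507 billion.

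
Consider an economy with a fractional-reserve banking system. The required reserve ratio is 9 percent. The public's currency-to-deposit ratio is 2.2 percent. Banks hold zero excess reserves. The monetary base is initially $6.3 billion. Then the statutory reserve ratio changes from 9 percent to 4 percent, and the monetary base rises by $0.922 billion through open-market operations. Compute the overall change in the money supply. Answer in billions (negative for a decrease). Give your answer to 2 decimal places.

$61.56 billion

Before: m₁ = (1 + 0.022) / (0.09 + 0.022) = 9.1250, MB₁ = 6.3, so M₁ = 9.1250 × 6.3 = 57.4875 billion.
After: m₂ = (1 + 0.022) / (0.04 + 0.022) ≈ 16.4839, MB₂ = 6.3 + 0.922 = 7.222, so M₂ = 16.4839 × 7.222 ≈ 119.0467 billion.
ΔM = M₂ − M₁ = 119.0467 − 57.4875 = 61.5592 billion.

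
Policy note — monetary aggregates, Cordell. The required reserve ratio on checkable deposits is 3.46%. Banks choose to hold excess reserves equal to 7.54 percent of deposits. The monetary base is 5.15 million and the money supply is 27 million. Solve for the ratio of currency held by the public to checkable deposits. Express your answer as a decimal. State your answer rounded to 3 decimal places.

Using m = M/MB = 27/5.15 ≈ 5.242718. From m = (1 + c)/(c + rr + e), rearranging gives 1 + c = m·(c + rr + e), so c·(1 − m) = m·(rr + e) − 1.
Hence c = [m·(rr + e) − 1]/(1 − m) = [5.242718 × (0.0346 + 0.0754) − 1] / (1 − 5.242718) ≈ 0.099771.

0.100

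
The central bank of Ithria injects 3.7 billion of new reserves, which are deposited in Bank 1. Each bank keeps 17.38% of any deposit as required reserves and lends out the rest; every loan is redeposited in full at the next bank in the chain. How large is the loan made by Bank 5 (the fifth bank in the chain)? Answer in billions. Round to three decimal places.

1.424 billion

Each bank lends a fraction (1 − rr) = 0.8262 of the deposit it receives, so Bank 5 receives 3.7·0.8262^4 and lends 3.7·0.8262^5 ≈ 1.4244 billion.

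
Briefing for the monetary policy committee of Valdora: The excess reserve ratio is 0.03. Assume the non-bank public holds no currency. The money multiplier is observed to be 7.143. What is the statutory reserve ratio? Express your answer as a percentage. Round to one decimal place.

Using m = 7.143. Since m = (1 + c)/(c + rr + e), the denominator satisfies c + rr + e = (1 + c)/m = (1 + 0) / 7.143 ≈ 0.139997.
With c = 0 and e = 0.03, the statutory reserve ratio is 0.139997 − 0 − 0.03 = 0.109997.

11.0%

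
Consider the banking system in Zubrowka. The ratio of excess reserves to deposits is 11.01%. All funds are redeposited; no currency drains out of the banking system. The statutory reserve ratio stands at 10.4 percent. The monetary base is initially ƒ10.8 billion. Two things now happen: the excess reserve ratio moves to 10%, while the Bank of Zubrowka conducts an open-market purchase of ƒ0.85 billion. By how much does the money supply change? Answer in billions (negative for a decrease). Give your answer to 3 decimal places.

ƒ6.664 billion

Before: m₁ = 1 / (0.104 + 0.1101) ≈ 4.670715, MB₁ = 10.8, so M₁ = 4.670715 × 10.8 ≈ 50.4437 billion.
After: m₂ = 1 / (0.104 + 0.1) ≈ 4.901961, MB₂ = 10.8 + 0.85 = 11.65, so M₂ = 4.901961 × 11.65 ≈ 57.1078 billion.
ΔM = M₂ − M₁ = 57.1078 − 50.4437 = 6.6641 billion.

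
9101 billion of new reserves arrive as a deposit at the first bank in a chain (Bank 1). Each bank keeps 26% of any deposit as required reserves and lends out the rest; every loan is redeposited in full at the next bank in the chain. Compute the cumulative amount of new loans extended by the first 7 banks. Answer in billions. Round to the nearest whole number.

Bank i lends (1 − rr)^i of the original deposit: Bank 1 lends 9101·0.7400 = 6734.7400, Bank 2 lends 9101·0.7400² = 4983.7076, and so on.
Summing a geometric series: total = 9101·[0.7400·(1 − 0.7400^7) / (1 − 0.7400)] ≈ 22755.3187 billion.

22755 billion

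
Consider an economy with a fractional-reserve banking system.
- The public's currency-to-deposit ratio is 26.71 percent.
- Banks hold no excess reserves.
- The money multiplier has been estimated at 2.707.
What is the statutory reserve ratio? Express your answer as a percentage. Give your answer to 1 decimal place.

20.1%

Using m = 2.707. Since m = (1 + c)/(c + rr + e), the denominator satisfies c + rr + e = (1 + c)/m = (1 + 0.2671) / 2.707 ≈ 0.468083.
With c = 0.2671 and e = 0, the statutory reserve ratio is 0.468083 − 0.2671 − 0 = 0.200983.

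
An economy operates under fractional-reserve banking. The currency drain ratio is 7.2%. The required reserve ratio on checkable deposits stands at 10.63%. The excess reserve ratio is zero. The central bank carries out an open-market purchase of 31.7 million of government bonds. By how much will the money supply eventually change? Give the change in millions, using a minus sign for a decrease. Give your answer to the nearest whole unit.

The money multiplier is m = (1 + c) / (rr + c) = (1 + 0.072) / (0.1063 + 0.072) ≈ 6.0123.
The purchase adds 31.7 million of base, so ΔM = m × ΔMB = 6.0123 × (+31.7) ≈ 190.5899 million.

191 million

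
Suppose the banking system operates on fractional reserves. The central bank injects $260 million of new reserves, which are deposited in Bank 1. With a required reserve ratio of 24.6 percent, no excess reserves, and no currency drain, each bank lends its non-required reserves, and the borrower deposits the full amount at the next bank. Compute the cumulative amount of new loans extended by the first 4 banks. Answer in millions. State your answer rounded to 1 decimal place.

Bank i lends (1 − rr)^i of the original deposit: Bank 1 lends 260·0.7540 = 196.0400, Bank 2 lends 260·0.7540² ≈ 147.8142, and so on.
Summing a geometric series: total = 260·[0.7540·(1 − 0.7540^4) / (1 − 0.7540)] ≈ 539.3408 million.

$539.3 million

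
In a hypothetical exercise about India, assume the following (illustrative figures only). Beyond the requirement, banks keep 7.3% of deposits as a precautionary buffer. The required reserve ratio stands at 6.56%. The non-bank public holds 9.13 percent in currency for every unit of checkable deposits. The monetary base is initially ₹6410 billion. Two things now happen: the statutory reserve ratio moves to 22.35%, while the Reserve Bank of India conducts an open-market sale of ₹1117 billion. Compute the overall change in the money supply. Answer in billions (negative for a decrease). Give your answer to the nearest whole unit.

Before: m₁ = (1 + 0.0913) / (0.0656 + 0.073 + 0.0913) ≈ 4.74685, MB₁ = 6410, so M₁ = 4.74685 × 6410 = 30427.3085 billion.
After: m₂ = (1 + 0.0913) / (0.2235 + 0.073 + 0.0913) ≈ 2.81408, MB₂ = 6410 − 1117 = 5293, so M₂ = 2.81408 × 5293 ≈ 14894.9254 billion.
ΔM = M₂ − M₁ = 14894.9254 − 30427.3085 = -15532.3831 billion.

-15532 billion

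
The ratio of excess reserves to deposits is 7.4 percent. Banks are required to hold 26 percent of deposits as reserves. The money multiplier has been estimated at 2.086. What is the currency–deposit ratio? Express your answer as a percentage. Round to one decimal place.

27.9%

Using m = 2.086. From m = (1 + c)/(c + rr + e), rearranging gives 1 + c = m·(c + rr + e), so c·(1 − m) = m·(rr + e) − 1.
Hence c = [m·(rr + e) − 1]/(1 − m) = [2.086 × (0.26 + 0.074) − 1] / (1 − 2.086) ≈ 0.279260.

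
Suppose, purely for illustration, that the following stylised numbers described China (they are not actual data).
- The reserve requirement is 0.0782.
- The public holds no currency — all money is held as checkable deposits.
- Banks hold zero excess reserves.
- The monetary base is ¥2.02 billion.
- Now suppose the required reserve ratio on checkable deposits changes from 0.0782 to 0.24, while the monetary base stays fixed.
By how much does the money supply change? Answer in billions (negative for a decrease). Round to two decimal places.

Initially m₁ = 1 / (0.0782) ≈ 12.7877, so M₁ = 12.7877 × 2.02 ≈ 25.8312 billion.
After the change m₂ = 1 / (0.24) ≈ 4.1667, so M₂ = 4.1667 × 2.02 ≈ 8.4167 billion.
ΔM = M₂ − M₁ = 8.4167 − 25.8312 = -17.4145 billion.

-17.41 billion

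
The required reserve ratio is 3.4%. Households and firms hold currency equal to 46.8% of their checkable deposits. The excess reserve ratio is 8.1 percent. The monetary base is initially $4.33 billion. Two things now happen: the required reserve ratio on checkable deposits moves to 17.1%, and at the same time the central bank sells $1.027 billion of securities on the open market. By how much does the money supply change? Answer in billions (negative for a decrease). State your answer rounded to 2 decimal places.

Before: m₁ = (1 + 0.468) / (0.034 + 0.081 + 0.468) ≈ 2.5180, MB₁ = 4.33, so M₁ = 2.5180 × 4.33 ≈ 10.9029 billion.
After: m₂ = (1 + 0.468) / (0.171 + 0.081 + 0.468) ≈ 2.0389, MB₂ = 4.33 − 1.027 = 3.303, so M₂ = 2.0389 × 3.303 ≈ 6.7345 billion.
ΔM = M₂ − M₁ = 6.7345 − 10.9029 = -4.1684 billion.

-4.17 billion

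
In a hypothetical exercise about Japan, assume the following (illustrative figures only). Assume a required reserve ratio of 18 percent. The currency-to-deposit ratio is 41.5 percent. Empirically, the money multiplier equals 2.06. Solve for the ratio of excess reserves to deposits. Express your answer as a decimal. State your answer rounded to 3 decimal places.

0.092

Using m = 2.06. Since m = (1 + c)/(c + rr + e), the denominator satisfies c + rr + e = (1 + c)/m = (1 + 0.415) / 2.06 ≈ 0.686893.
With c = 0.415 and rr = 0.18, the ratio of excess reserves to deposits is 0.686893 − 0.415 − 0.18 = 0.091893.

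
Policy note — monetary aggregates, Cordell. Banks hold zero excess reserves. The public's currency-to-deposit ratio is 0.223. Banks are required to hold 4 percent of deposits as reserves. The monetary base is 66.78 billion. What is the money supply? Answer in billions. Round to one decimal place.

The money multiplier is m = (1 + c) / (rr + c) = (1 + 0.223) / (0.04 + 0.223) ≈ 4.6502.
So M = m × MB = 4.6502 × 66.78 ≈ 310.5404 billion.

310.5 billion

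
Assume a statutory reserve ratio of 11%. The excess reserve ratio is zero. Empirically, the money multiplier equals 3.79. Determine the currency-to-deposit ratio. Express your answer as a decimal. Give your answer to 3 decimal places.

Using m = 3.79. From m = (1 + c)/(c + rr + e), rearranging gives 1 + c = m·(c + rr + e), so c·(1 − m) = m·(rr + e) − 1.
Hence c = [m·(rr + e) − 1]/(1 − m) = [3.79 × (0.11 + 0) − 1] / (1 − 3.79) ≈ 0.208996.

0.209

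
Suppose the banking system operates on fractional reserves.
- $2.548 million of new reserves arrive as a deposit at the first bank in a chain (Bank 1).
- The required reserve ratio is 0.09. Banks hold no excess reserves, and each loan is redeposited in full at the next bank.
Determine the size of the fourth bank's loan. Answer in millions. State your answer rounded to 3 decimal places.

Each bank lends a fraction (1 − rr) = 0.9100 of the deposit it receives, so Bank 4 receives 2.548·0.9100^3 and lends 2.548·0.9100^4 ≈ 1.7473 million.

$1.747 million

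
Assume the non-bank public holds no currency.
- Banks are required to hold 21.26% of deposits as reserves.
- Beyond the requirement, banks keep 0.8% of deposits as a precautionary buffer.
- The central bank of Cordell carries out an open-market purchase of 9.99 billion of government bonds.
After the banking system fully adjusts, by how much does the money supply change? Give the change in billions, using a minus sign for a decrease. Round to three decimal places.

The money multiplier is m = 1 / (rr + e) = 1 / (0.2126 + 0.008) ≈ 4.53309.
The purchase adds 9.99 billion of base, so ΔM = m × ΔMB = 4.53309 × (+9.99) ≈ 45.2856 billion.

45.286 billion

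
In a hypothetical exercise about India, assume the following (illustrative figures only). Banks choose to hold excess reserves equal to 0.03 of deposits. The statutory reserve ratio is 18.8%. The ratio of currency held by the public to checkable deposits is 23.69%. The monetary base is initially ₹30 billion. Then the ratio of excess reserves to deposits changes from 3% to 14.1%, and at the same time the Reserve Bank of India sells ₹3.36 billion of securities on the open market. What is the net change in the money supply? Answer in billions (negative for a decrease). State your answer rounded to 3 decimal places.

Before: m₁ = (1 + 0.2369) / (0.188 + 0.03 + 0.2369) ≈ 2.719059, MB₁ = 30, so M₁ = 2.719059 × 30 ≈ 81.5718 billion.
After: m₂ = (1 + 0.2369) / (0.188 + 0.141 + 0.2369) ≈ 2.185722, MB₂ = 30 − 3.36 = 26.64, so M₂ = 2.185722 × 26.64 ≈ 58.2276 billion.
ΔM = M₂ − M₁ = 58.2276 − 81.5718 = -23.3442 billion.

-23.344 billion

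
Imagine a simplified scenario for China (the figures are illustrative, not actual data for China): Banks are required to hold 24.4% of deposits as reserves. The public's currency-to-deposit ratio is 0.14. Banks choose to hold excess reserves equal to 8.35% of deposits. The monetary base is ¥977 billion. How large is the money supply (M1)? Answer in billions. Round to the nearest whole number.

The money multiplier is m = (1 + c) / (rr + e + c) = (1 + 0.14) / (0.244 + 0.0835 + 0.14) ≈ 2.4385.
So M = m × MB = 2.4385 × 977 = 2382.4145 billion.

¥2382 billion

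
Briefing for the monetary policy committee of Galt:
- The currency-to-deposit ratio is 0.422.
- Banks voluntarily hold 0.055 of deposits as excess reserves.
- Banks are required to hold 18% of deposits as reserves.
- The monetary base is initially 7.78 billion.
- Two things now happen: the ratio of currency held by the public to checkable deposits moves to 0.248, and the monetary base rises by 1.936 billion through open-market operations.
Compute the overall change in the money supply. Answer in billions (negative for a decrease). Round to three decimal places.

Before: m₁ = (1 + 0.422) / (0.18 + 0.055 + 0.422) ≈ 2.16438, MB₁ = 7.78, so M₁ = 2.16438 × 7.78 ≈ 16.8389 billion.
After: m₂ = (1 + 0.248) / (0.18 + 0.055 + 0.248) ≈ 2.58385, MB₂ = 7.78 + 1.936 = 9.716, so M₂ = 2.58385 × 9.716 ≈ 25.1047 billion.
ΔM = M₂ − M₁ = 25.1047 − 16.8389 = 8.2658 billion.

8.266 billion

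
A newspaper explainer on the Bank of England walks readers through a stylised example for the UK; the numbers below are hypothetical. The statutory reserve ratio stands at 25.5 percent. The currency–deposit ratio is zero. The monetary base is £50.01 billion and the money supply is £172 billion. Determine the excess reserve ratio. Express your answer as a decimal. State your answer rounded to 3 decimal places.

Using m = M/MB = 172/50.01 ≈ 3.439312. Since m = (1 + c)/(c + rr + e), the denominator satisfies c + rr + e = (1 + c)/m = (1 + 0) / 3.439312 ≈ 0.290756.
With c = 0 and rr = 0.255, the excess reserve ratio is 0.290756 − 0 − 0.255 = 0.035756.

0.036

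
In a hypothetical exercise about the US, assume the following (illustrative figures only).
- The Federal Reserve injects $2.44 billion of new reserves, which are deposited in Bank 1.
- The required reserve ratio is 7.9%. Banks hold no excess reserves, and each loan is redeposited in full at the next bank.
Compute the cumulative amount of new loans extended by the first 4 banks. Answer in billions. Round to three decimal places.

Bank i lends (1 − rr)^i of the original deposit: Bank 1 lends 2.44·0.9210 ≈ 2.2472, Bank 2 lends 2.44·0.9210² ≈ 2.0697, and so on.
Summing a geometric series: total = 2.44·[0.9210·(1 − 0.9210^4) / (1 − 0.9210)] ≈ 7.9788 billion.

$7.979 billion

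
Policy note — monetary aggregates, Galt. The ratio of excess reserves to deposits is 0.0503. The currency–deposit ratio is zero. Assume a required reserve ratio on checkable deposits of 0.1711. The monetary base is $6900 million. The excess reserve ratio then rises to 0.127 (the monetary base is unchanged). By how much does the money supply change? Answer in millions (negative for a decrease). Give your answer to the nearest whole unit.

Initially m₁ = 1 / (0.1711 + 0.0503) ≈ 4.51671, so M₁ = 4.51671 × 6900 = 31165.299 million.
After the change m₂ = 1 / (0.1711 + 0.127) ≈ 3.35458, so M₂ = 3.35458 × 6900 = 23146.602 million.
ΔM = M₂ − M₁ = 23146.602 − 31165.299 = -8018.697 million.

-8019 million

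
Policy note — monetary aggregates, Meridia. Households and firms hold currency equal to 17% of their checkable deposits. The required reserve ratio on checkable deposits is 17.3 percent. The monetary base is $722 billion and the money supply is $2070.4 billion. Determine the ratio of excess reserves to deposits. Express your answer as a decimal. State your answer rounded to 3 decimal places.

Using m = M/MB = 2070.4/722 ≈ 2.867590. Since m = (1 + c)/(c + rr + e), the denominator satisfies c + rr + e = (1 + c)/m = (1 + 0.17) / 2.867590 ≈ 0.408008.
With c = 0.17 and rr = 0.173, the ratio of excess reserves to deposits is 0.408008 − 0.17 − 0.173 = 0.065008.

0.065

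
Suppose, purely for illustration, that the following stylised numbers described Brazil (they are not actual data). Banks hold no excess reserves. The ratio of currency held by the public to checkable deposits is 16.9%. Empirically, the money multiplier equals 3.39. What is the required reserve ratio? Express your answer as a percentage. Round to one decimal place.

Using m = 3.39. Since m = (1 + c)/(c + rr + e), the denominator satisfies c + rr + e = (1 + c)/m = (1 + 0.169) / 3.39 ≈ 0.344838.
With c = 0.169 and e = 0, the required reserve ratio is 0.344838 − 0.169 − 0 = 0.175838.

17.6%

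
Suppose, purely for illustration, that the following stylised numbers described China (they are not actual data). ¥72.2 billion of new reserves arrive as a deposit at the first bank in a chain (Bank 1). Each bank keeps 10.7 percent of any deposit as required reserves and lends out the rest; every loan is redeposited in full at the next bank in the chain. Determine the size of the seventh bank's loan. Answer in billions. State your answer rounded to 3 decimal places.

¥32.696 billion

Each bank lends a fraction (1 − rr) = 0.8930 of the deposit it receives, so Bank 7 receives 72.2·0.8930^6 and lends 72.2·0.8930^7 ≈ 32.6962 billion.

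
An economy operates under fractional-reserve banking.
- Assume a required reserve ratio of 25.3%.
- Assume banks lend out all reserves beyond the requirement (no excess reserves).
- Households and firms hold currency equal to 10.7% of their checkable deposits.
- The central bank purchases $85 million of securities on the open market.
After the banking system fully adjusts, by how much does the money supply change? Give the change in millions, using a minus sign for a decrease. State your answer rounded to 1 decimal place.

$261.4 million

The money multiplier is m = (1 + c) / (rr + c) = (1 + 0.107) / (0.253 + 0.107) = 3.0750.
The purchase adds 85 million of base, so ΔM = m × ΔMB = 3.0750 × (+85) = 261.375 million.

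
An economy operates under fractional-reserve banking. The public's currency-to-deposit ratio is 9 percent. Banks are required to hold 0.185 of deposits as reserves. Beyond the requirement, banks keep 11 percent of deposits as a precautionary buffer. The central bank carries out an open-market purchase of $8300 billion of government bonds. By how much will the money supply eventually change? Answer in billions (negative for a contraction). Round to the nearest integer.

$23499 billion

The money multiplier is m = (1 + c) / (rr + e + c) = (1 + 0.09) / (0.185 + 0.11 + 0.09) ≈ 2.83117.
The purchase adds 8300 billion of base, so ΔM = m × ΔMB = 2.83117 × (+8300) = 23498.711 billion.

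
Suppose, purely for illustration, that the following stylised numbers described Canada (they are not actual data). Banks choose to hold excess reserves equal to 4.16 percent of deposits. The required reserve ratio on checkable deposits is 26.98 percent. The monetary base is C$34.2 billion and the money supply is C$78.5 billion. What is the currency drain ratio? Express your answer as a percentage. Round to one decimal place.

Using m = M/MB = 78.5/34.2 ≈ 2.295322. From m = (1 + c)/(c + rr + e), rearranging gives 1 + c = m·(c + rr + e), so c·(1 − m) = m·(rr + e) − 1.
Hence c = [m·(rr + e) − 1]/(1 − m) = [2.295322 × (0.2698 + 0.0416) − 1] / (1 − 2.295322) ≈ 0.220205.

22.0%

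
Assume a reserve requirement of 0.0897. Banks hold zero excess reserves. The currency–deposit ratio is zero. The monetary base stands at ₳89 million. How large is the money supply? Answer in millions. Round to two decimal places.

With no currency drain or excess reserves, the money multiplier is m = 1/rr = 1/0.0897 ≈ 11.14827.
Money supply M = m × MB = 11.14827 × 89 ≈ 992.196 million.

₳992.20 million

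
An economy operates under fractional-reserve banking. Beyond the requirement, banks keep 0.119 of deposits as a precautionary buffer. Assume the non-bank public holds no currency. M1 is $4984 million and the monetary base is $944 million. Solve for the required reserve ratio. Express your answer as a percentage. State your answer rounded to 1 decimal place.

7.0%

Using m = M/MB = 4984/944 ≈ 5.279661. Since m = (1 + c)/(c + rr + e), the denominator satisfies c + rr + e = (1 + c)/m = (1 + 0) / 5.279661 ≈ 0.189406.
With c = 0 and e = 0.119, the required reserve ratio is 0.189406 − 0 − 0.119 = 0.070406.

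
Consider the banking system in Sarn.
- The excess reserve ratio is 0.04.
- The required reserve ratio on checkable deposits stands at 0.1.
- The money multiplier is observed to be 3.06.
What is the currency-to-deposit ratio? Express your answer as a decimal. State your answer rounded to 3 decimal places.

Using m = 3.06. From m = (1 + c)/(c + rr + e), rearranging gives 1 + c = m·(c + rr + e), so c·(1 − m) = m·(rr + e) − 1.
Hence c = [m·(rr + e) − 1]/(1 − m) = [3.06 × (0.1 + 0.04) − 1] / (1 − 3.06) ≈ 0.277476.

0.277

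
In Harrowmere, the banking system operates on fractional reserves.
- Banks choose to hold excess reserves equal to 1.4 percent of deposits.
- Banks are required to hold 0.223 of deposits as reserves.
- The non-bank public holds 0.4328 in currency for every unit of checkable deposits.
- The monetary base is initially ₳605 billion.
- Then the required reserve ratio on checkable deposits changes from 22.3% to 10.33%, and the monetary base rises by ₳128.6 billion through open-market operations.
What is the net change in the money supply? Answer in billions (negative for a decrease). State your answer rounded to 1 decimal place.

Before: m₁ = (1 + 0.4328) / (0.223 + 0.014 + 0.4328) ≈ 2.13915, MB₁ = 605, so M₁ = 2.13915 × 605 ≈ 1294.1857 billion.
After: m₂ = (1 + 0.4328) / (0.1033 + 0.014 + 0.4328) ≈ 2.60462, MB₂ = 605 + 128.6 = 733.6, so M₂ = 2.60462 × 733.6 ≈ 1910.7492 billion.
ΔM = M₂ − M₁ = 1910.7492 − 1294.1857 = 616.5635 billion.

₳616.6 billion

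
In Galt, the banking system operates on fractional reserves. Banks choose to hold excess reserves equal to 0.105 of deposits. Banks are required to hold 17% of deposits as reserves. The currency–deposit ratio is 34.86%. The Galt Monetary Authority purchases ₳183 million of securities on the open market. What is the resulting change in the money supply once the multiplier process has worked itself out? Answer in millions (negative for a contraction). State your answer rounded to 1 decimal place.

The money multiplier is m = (1 + c) / (rr + e + c) = (1 + 0.3486) / (0.17 + 0.105 + 0.3486) ≈ 2.16260.
The purchase adds 183 million of base, so ΔM = m × ΔMB = 2.16260 × (+183) = 395.7558 million.

₳395.8 million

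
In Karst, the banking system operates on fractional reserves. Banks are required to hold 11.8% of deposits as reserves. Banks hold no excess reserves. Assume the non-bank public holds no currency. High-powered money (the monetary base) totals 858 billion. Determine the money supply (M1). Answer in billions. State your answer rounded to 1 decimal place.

With no currency drain or excess reserves, the money multiplier is m = 1/rr = 1/0.118 ≈ 8.47458.
Money supply M = m × MB = 8.47458 × 858 ≈ 7271.1896 billion.

7271.2 billion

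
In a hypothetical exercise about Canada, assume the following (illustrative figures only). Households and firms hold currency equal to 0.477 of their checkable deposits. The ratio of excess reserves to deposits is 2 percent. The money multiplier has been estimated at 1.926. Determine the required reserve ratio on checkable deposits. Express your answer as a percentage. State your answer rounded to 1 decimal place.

Using m = 1.926. Since m = (1 + c)/(c + rr + e), the denominator satisfies c + rr + e = (1 + c)/m = (1 + 0.477) / 1.926 ≈ 0.766874.
With c = 0.477 and e = 0.02, the required reserve ratio on checkable deposits is 0.766874 − 0.477 − 0.02 = 0.269874.

27.0%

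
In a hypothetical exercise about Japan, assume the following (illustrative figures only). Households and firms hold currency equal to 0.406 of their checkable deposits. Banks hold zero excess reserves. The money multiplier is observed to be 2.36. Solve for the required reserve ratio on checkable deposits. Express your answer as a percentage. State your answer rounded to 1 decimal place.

19.0%

Using m = 2.36. Since m = (1 + c)/(c + rr + e), the denominator satisfies c + rr + e = (1 + c)/m = (1 + 0.406) / 2.36 ≈ 0.595763.
With c = 0.406 and e = 0, the required reserve ratio on checkable deposits is 0.595763 − 0.406 − 0 = 0.189763.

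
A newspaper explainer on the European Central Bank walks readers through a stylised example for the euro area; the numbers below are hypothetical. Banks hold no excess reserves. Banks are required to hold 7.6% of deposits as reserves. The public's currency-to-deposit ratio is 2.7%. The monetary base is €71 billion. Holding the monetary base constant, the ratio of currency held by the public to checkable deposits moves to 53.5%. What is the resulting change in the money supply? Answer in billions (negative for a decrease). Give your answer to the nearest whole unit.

-530 billion

Initially m₁ = (1 + 0.027) / (0.076 + 0.027) ≈ 9.9709, so M₁ = 9.9709 × 71 = 707.9339 billion.
After the change m₂ = (1 + 0.535) / (0.076 + 0.535) ≈ 2.5123, so M₂ = 2.5123 × 71 = 178.3733 billion.
ΔM = M₂ − M₁ = 178.3733 − 707.9339 = -529.5606 billion.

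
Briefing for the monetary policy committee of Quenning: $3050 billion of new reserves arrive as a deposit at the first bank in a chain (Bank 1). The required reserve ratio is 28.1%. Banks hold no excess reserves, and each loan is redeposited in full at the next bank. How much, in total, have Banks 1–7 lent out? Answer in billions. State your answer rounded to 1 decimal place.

$7028.9 billion

Bank i lends (1 − rr)^i of the original deposit: Bank 1 lends 3050·0.7190 = 2192.9500, Bank 2 lends 3050·0.7190² ≈ 1576.7310, and so on.
Summing a geometric series: total = 3050·[0.7190·(1 − 0.7190^7) / (1 − 0.7190)] ≈ 7028.8731 billion.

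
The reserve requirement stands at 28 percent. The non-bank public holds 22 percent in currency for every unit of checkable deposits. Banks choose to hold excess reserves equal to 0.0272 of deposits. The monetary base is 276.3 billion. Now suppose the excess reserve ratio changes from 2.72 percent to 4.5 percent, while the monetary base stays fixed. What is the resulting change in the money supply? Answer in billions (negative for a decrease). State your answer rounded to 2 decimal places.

-20.88 billion

Initially m₁ = (1 + 0.22) / (0.28 + 0.0272 + 0.22) ≈ 2.314112, so M₁ = 2.314112 × 276.3 ≈ 639.3891 billion.
After the change m₂ = (1 + 0.22) / (0.28 + 0.045 + 0.22) ≈ 2.238532, so M₂ = 2.238532 × 276.3 ≈ 618.5064 billion.
ΔM = M₂ − M₁ = 618.5064 − 639.3891 = -20.8827 billion.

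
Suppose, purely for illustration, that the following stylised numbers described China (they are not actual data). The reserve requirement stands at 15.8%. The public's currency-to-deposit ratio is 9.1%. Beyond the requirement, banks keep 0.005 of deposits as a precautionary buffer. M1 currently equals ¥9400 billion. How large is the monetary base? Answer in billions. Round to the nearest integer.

¥2188 billion

The money multiplier is m = (1 + c) / (rr + e + c) = (1 + 0.091) / (0.158 + 0.005 + 0.091) ≈ 4.29528.
MB = M / m = 9400 / 4.29528 ≈ 2188.4487 billion.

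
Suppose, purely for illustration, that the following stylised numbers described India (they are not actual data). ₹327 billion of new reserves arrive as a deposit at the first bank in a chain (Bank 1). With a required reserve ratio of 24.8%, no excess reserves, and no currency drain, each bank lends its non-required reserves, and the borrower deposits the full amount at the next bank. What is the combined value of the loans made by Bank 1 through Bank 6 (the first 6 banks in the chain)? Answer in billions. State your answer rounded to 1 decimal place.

₹812.2 billion

Bank i lends (1 − rr)^i of the original deposit: Bank 1 lends 327·0.7520 = 245.9040, Bank 2 lends 327·0.7520² ≈ 184.9198, and so on.
Summing a geometric series: total = 327·[0.7520·(1 − 0.7520^6) / (1 − 0.7520)] ≈ 812.2316 billion.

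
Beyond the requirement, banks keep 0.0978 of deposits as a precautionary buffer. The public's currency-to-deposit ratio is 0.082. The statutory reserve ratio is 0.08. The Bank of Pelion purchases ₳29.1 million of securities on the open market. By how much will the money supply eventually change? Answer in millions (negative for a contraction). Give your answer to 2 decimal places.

The money multiplier is m = (1 + c) / (rr + e + c) = (1 + 0.082) / (0.08 + 0.0978 + 0.082) ≈ 4.16474.
The purchase adds 29.1 million of base, so ΔM = m × ΔMB = 4.16474 × (+29.1) ≈ 121.1939 million.

₳121.19 million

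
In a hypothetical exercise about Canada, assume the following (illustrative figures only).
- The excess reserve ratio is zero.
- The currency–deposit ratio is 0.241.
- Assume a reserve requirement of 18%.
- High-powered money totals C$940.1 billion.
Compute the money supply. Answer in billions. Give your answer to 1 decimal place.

The money multiplier is m = (1 + c) / (rr + c) = (1 + 0.241) / (0.18 + 0.241) ≈ 2.94774.
So M = m × MB = 2.94774 × 940.1 ≈ 2771.1704 billion.

C$2771.2 billion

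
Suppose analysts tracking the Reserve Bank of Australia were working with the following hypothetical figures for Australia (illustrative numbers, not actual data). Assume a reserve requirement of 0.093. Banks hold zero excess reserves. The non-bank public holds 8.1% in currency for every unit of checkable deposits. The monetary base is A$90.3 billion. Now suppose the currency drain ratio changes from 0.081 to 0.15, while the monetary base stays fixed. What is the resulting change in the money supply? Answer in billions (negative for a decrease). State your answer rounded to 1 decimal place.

-133.7 billion

Initially m₁ = (1 + 0.081) / (0.093 + 0.081) ≈ 6.2126, so M₁ = 6.2126 × 90.3 ≈ 560.9978 billion.
After the change m₂ = (1 + 0.15) / (0.093 + 0.15) ≈ 4.7325, so M₂ = 4.7325 × 90.3 ≈ 427.3447 billion.
ΔM = M₂ − M₁ = 427.3447 − 560.9978 = -133.6531 billion.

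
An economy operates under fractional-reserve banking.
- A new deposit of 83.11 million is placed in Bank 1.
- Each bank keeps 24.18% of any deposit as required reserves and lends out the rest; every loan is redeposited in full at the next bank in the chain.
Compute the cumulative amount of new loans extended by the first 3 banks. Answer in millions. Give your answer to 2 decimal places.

147.02 million

Bank i lends (1 − rr)^i of the original deposit: Bank 1 lends 83.11·0.7582 ≈ 63.0140, Bank 2 lends 83.11·0.7582² ≈ 47.7772, and so on.
Summing a geometric series: total = 83.11·[0.7582·(1 − 0.7582^3) / (1 − 0.7582)] ≈ 147.0159 million.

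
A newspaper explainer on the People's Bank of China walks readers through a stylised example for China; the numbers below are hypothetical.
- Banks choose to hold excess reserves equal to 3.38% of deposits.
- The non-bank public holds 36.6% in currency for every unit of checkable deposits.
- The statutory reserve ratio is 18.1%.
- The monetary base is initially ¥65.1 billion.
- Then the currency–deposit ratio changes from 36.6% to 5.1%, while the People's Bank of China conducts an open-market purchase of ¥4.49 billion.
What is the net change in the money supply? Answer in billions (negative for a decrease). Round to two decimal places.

¥122.06 billion

Before: m₁ = (1 + 0.366) / (0.181 + 0.0338 + 0.366) ≈ 2.35193, MB₁ = 65.1, so M₁ = 2.35193 × 65.1 ≈ 153.1106 billion.
After: m₂ = (1 + 0.051) / (0.181 + 0.0338 + 0.051) ≈ 3.95410, MB₂ = 65.1 + 4.49 = 69.59, so M₂ = 3.95410 × 69.59 ≈ 275.1658 billion.
ΔM = M₂ − M₁ = 275.1658 − 153.1106 = 122.0552 billion.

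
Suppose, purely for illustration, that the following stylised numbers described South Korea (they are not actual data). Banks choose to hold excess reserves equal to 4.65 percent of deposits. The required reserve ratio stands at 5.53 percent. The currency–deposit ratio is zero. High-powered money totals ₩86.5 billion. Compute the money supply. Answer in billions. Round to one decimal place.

₩849.7 billion

The money multiplier is m = 1 / (rr + e) = 1 / (0.0553 + 0.0465) ≈ 9.8232.
So M = m × MB = 9.8232 × 86.5 = 849.7068 billion.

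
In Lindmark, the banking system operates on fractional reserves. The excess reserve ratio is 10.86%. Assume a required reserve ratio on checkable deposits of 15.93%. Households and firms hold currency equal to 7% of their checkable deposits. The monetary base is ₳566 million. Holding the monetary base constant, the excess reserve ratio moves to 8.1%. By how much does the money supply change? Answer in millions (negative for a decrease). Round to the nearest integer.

₳159 million

Initially m₁ = (1 + 0.07) / (0.1593 + 0.1086 + 0.07) ≈ 3.1666, so M₁ = 3.1666 × 566 = 1792.2956 million.
After the change m₂ = (1 + 0.07) / (0.1593 + 0.081 + 0.07) ≈ 3.4483, so M₂ = 3.4483 × 566 = 1951.7378 million.
ΔM = M₂ − M₁ = 1951.7378 − 1792.2956 = 159.4422 million.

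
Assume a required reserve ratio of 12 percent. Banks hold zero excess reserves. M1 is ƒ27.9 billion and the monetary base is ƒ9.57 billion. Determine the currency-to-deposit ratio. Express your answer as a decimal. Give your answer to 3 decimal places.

Using m = M/MB = 27.9/9.57 ≈ 2.915361. From m = (1 + c)/(c + rr + e), rearranging gives 1 + c = m·(c + rr + e), so c·(1 − m) = m·(rr + e) − 1.
Hence c = [m·(rr + e) − 1]/(1 − m) = [2.915361 × (0.12 + 0) − 1] / (1 − 2.915361) ≈ 0.339443.

0.339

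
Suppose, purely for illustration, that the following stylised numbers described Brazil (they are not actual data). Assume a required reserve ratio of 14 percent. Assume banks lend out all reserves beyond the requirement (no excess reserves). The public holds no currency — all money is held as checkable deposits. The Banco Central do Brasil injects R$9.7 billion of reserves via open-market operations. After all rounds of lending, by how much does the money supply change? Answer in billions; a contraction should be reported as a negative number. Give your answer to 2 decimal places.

R$69.29 billion

The simple money multiplier is m = 1/rr = 1/0.14 ≈ 7.1429.
An open-market purchase increases the monetary base by 9.7 billion, so ΔM = m × ΔMB = 7.1429 × 9.7 ≈ 69.2861 billion.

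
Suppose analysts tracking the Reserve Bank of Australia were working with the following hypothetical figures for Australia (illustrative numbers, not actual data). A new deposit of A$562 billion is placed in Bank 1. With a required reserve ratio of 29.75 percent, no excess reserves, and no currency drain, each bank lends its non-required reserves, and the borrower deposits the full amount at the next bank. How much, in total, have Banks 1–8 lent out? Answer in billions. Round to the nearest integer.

A$1248 billion

Bank i lends (1 − rr)^i of the original deposit: Bank 1 lends 562·0.7025 = 394.8050, Bank 2 lends 562·0.7025² ≈ 277.3505, and so on.
Summing a geometric series: total = 562·[0.7025·(1 − 0.7025^8) / (1 − 0.7025)] ≈ 1248.3590 billion.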